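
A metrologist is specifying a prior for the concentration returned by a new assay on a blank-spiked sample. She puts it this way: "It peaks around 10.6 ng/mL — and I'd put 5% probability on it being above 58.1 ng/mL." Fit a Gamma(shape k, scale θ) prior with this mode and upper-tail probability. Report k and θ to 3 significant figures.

k ≈ 1.81, θ ≈ 13.1

Gamma(k,θ) with k>1 has mode (k−1)θ, so θ = 10.6/(k−1).
Need P(X < 58.1) = 0.95 with θ tied to k this way. Start at k = 2, θ = 10.6: P(X<58.1) ≈ 0.973.
Too high — lower k to spread out. Iterating converges to k ≈ 1.81.
Then θ = 10.6/(1.81−1) ≈ 13.1.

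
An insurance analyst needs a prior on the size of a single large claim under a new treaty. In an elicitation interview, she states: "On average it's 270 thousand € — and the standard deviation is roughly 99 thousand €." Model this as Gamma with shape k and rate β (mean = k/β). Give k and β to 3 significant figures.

For Gamma(k, rate β): mean = k/β, variance = k/β², so CV = 1/√k.
CV = SD/mean = 99/270 = 0.3667, hence k = 1/CV² = 7.44.
Then β = k/mean = 7.44/270 = 0.0275.

k ≈ 7.44, β ≈ 0.0275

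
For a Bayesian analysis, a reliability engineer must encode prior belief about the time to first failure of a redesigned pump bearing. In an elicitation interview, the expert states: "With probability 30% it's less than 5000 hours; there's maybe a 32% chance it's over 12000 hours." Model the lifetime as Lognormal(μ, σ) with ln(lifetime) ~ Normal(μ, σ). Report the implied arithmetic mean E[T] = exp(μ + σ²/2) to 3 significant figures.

If T ~ Lognormal(μ,σ) then ln T ~ Normal(μ,σ), so the p-quantile of ln T is μ + z_p·σ.
ln(5000) = 8.517 and ln(12000) = 9.393; z_{0.3} = -0.5244, z_{0.68} = 0.4677.
σ = (9.393 − 8.517)/(0.4677 − (-0.5244)) = 0.882.
μ = 8.517 − (-0.5244)·0.882 = 8.980.
E[T] = exp(μ + σ²/2) = exp(8.980 + 0.3894) = 11700 hours.

E[T] ≈ 11700 hours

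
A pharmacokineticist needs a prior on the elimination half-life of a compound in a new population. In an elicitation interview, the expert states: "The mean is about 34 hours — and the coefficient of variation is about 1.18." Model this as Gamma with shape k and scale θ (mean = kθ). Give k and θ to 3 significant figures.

For Gamma(k, scale θ): mean = kθ, variance = kθ², so CV = 1/√k.
CV = 1.18, hence k = 1/CV² = 0.718.
Then θ = mean/k = 34/0.718 = 47.3.

k ≈ 0.718, θ ≈ 47.3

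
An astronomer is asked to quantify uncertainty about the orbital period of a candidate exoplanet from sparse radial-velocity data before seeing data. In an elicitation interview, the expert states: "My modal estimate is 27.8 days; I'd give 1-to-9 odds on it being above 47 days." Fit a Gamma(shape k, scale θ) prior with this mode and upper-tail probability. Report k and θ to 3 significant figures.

k ≈ 7.86, θ ≈ 4.05

Gamma(k,θ) with k>1 has mode (k−1)θ, so θ = 27.8/(k−1).
Need P(X < 47) = 0.9 with θ tied to k this way. Start at k = 2, θ = 27.8: P(X<47) ≈ 0.504.
Too low — raise k to concentrate. Iterating converges to k ≈ 7.86.
Then θ = 27.8/(7.86−1) ≈ 4.05.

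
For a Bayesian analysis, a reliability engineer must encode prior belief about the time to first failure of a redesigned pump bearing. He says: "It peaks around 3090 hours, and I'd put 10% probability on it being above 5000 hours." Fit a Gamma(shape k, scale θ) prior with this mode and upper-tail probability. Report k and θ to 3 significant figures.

k ≈ 9.12, θ ≈ 380

Gamma(k,θ) with k>1 has mode (k−1)θ, so θ = 3090/(k−1).
Need P(X < 5000) = 0.9 with θ tied to k this way. Start at k = 2, θ = 3090: P(X<5000) ≈ 0.481.
Too low — raise k to concentrate. Iterating converges to k ≈ 9.12.
Then θ = 3090/(9.12−1) ≈ 380.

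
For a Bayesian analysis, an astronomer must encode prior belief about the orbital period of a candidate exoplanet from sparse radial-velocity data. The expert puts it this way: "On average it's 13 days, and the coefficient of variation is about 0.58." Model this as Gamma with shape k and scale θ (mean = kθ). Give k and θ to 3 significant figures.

k ≈ 2.97, θ ≈ 4.37

For Gamma(k, scale θ): mean = kθ, variance = kθ², so CV = 1/√k.
CV = 0.58, hence k = 1/CV² = 2.97.
Then θ = mean/k = 13/2.97 = 4.37.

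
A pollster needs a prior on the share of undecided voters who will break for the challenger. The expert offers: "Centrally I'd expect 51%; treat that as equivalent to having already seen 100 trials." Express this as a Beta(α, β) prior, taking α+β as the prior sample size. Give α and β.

Under the effective-sample-size interpretation, Beta(α, β) has prior mean α/(α+β) and prior sample size α+β.
So α+β = 100 and α/(α+β) = 0.51, giving α = 0.51·100 = 51 and β = 100 − 51 = 49.

α = 51, β = 49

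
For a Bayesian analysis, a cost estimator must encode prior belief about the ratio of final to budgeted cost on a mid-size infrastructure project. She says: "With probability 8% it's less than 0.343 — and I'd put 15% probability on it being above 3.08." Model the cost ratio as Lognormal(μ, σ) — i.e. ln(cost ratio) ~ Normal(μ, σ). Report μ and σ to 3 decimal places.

μ ≈ 0.193, σ ≈ 0.899

If T ~ Lognormal(μ,σ) then ln T ~ Normal(μ,σ), so the p-quantile of ln T is μ + z_p·σ.
ln(0.343) = -1.07 and ln(3.08) = 1.125; z_{0.08} = -1.405, z_{0.85} = 1.036.
σ = (1.125 − -1.07)/(1.036 − (-1.405)) = 0.899.
μ = -1.07 − (-1.405)·0.899 = 0.193.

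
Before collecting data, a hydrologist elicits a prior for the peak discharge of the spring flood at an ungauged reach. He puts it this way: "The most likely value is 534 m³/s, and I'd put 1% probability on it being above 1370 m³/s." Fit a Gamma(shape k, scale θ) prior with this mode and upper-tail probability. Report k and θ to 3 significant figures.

Gamma(k,θ) with k>1 has mode (k−1)θ, so θ = 534/(k−1).
Need P(X < 1370) = 0.99 with θ tied to k this way. Start at k = 2, θ = 534: P(X<1370) ≈ 0.726.
Too low — raise k to concentrate. Iterating converges to k ≈ 6.26.
Then θ = 534/(6.26−1) ≈ 102.

k ≈ 6.26, θ ≈ 102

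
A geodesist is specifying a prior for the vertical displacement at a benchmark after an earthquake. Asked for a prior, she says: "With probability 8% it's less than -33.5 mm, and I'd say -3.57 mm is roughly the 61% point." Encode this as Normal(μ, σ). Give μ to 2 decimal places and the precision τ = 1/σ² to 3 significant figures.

For Normal(μ,σ), the p-quantile is μ + z_p·σ. Here z_{0.08} = -1.405, z_{0.61} = 0.2793.
So -33.5 = μ − 1.405σ and -3.57 = μ + 0.2793σ.
Subtracting: σ = (-3.57 − -33.5)/(0.2793 − (-1.405)) = 17.77.
Then μ = -33.5 − (-1.405)·17.77 = -8.53.
Precision τ = 1/σ² = 1/17.77² = 0.00317.

μ = -8.53, τ = 0.00317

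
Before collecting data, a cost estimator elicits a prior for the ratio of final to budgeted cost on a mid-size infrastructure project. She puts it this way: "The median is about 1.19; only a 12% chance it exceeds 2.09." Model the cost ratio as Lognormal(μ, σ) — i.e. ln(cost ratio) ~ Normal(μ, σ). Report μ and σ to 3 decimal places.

μ ≈ 0.174, σ ≈ 0.479

If T ~ Lognormal(μ,σ) then ln T ~ Normal(μ,σ), so the p-quantile of ln T is μ + z_p·σ.
ln(1.19) = 0.174 and ln(2.09) = 0.7372; z_{0.5} = 0, z_{0.88} = 1.175.
σ = (0.7372 − 0.174)/(1.175 − (0)) = 0.479.
μ = 0.174 − (0)·0.479 = 0.174.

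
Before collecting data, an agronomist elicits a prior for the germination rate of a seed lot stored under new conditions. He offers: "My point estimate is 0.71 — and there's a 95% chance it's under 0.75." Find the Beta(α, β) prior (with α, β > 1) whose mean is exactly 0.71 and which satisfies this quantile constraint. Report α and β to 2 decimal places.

α ≈ 237.86, β ≈ 97.15

With mean 0.71 fixed, write α = 0.71s, β = 0.29s where s = α+β.
Need P(θ < 0.75) = 0.95 under Beta(0.71s, 0.29s). Normal approximation: (q−m)/√(m(1−m)/s) ≈ z_{0.95} = 1.64, so s ≈ 0.71·0.29·(1.64)²/(0.75−0.71)² = 348.2.
At s = 348.2: P(θ<0.75) ≈ 0.953. Adjusting to match 0.95 gives s ≈ 335.01.
So α = 0.71·335.01 ≈ 237.86, β = 0.29·335.01 ≈ 97.15.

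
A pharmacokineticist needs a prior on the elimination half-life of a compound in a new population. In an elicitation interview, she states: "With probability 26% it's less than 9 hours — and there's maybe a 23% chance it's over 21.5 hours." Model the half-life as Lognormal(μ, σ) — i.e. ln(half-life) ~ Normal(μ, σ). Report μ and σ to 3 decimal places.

If T ~ Lognormal(μ,σ) then ln T ~ Normal(μ,σ), so the p-quantile of ln T is μ + z_p·σ.
ln(9) = 2.197 and ln(21.5) = 3.068; z_{0.26} = -0.6433, z_{0.77} = 0.7388.
σ = (3.068 − 2.197)/(0.7388 − (-0.6433)) = 0.630.
μ = 2.197 − (-0.6433)·0.630 = 2.603.

μ ≈ 2.603, σ ≈ 0.630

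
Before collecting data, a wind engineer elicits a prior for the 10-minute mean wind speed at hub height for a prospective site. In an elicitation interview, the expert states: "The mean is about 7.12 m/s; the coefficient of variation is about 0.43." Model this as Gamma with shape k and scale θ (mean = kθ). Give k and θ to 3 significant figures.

k ≈ 5.41, θ ≈ 1.32

For Gamma(k, scale θ): mean = kθ, variance = kθ², so CV = 1/√k.
CV = 0.43, hence k = 1/CV² = 5.41.
Then θ = mean/k = 7.12/5.41 = 1.32.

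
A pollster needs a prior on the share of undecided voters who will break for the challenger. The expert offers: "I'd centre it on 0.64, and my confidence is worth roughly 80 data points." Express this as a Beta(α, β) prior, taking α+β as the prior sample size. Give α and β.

Under the effective-sample-size interpretation, Beta(α, β) has prior mean α/(α+β) and prior sample size α+β.
So α+β = 80 and α/(α+β) = 0.64, giving α = 0.64·80 = 51.2 and β = 80 − 51.2 = 28.8.

α = 51.2, β = 28.8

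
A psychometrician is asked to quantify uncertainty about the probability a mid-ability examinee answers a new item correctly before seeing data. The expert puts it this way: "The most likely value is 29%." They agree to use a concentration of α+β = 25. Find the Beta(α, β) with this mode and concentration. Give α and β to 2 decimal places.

α = 7.67, β = 17.33

For α,β > 1 the Beta mode is (α−1)/(α+β−2). With α+β = 25, the mode is (α−1)/23.
Set (α−1)/23 = 0.29 → α = 1 + 0.29·23 = 7.67.
β = 25 − α = 17.33.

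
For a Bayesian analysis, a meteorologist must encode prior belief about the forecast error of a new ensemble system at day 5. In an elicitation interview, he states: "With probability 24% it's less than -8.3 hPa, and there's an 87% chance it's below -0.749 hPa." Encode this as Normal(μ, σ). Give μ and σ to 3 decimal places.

μ = -5.390, σ = 4.120

For Normal(μ,σ), the p-quantile is μ + z_p·σ. Here z_{0.24} = -0.7063, z_{0.87} = 1.126.
So -8.3 = μ − 0.7063σ and -0.749 = μ + 1.126σ.
Subtracting: σ = (-0.749 − -8.3)/(1.126 − (-0.7063)) = 4.120.
Then μ = -8.3 − (-0.7063)·4.120 = -5.390.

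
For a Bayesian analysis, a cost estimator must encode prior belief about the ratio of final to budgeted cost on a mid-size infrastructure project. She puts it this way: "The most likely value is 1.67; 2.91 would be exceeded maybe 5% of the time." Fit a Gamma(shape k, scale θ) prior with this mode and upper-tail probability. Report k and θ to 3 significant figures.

Gamma(k,θ) with k>1 has mode (k−1)θ, so θ = 1.67/(k−1).
Need P(X < 2.91) = 0.95 with θ tied to k this way. Start at k = 2, θ = 1.67: P(X<2.91) ≈ 0.520.
Too low — raise k to concentrate. Iterating converges to k ≈ 10.
Then θ = 1.67/(10−1) ≈ 0.185.

k ≈ 10, θ ≈ 0.185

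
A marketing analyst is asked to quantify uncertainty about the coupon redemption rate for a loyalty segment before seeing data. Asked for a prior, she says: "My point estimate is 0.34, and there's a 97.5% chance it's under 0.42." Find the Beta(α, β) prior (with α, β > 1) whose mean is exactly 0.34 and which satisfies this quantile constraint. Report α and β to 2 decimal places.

α ≈ 47.85, β ≈ 92.89

With mean 0.34 fixed, write α = 0.34s, β = 0.66s where s = α+β.
Need P(θ < 0.42) = 0.975 under Beta(0.34s, 0.66s). Normal approximation: (q−m)/√(m(1−m)/s) ≈ z_{0.975} = 1.96, so s ≈ 0.34·0.66·(1.96)²/(0.42−0.34)² = 134.7.
At s = 134.7: P(θ<0.42) ≈ 0.972. Adjusting to match 0.975 gives s ≈ 140.74.
So α = 0.34·140.74 ≈ 47.85, β = 0.66·140.74 ≈ 92.89.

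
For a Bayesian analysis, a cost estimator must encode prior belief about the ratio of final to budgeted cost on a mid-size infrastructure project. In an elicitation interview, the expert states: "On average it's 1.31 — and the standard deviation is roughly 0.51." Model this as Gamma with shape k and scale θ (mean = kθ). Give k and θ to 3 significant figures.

k ≈ 6.6, θ ≈ 0.199

For Gamma(k, scale θ): mean = kθ, variance = kθ², so CV = 1/√k.
CV = SD/mean = 0.51/1.31 = 0.3893, hence k = 1/CV² = 6.6.
Then θ = mean/k = 1.31/6.6 = 0.199.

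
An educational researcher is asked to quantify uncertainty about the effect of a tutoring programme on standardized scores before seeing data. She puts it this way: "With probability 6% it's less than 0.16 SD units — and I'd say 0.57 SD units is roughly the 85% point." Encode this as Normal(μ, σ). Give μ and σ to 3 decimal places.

The p-quantile of Normal(μ,σ) is μ + z_p·σ, with z_{0.06} = -1.555 and z_{0.85} = 1.036.
Eliminate σ: μ = (z₂·x₁ − z₁·x₂)/(z₂ − z₁) = (1.036·0.16 − (-1.555)·0.57)/2.591 = 0.406.
Then σ = (x₂ − x₁)/(z₂ − z₁) = (0.57 − 0.16)/2.591 = 0.158.

μ = 0.406, σ = 0.158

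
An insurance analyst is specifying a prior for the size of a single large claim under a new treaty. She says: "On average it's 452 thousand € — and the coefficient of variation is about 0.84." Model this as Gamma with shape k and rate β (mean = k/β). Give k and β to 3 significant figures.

For Gamma(k, rate β): mean = k/β, variance = k/β², so CV = 1/√k.
CV = 0.84, hence k = 1/CV² = 1.42.
Then β = k/mean = 1.42/452 = 0.00314.

k ≈ 1.42, β ≈ 0.00314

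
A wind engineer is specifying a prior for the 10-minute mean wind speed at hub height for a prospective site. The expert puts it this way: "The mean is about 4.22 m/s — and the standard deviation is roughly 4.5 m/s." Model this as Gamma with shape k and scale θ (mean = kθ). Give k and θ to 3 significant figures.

k ≈ 0.879, θ ≈ 4.8

For Gamma(k, scale θ): mean = kθ, variance = kθ², so CV = 1/√k.
CV = SD/mean = 4.5/4.22 = 1.066, hence k = 1/CV² = 0.879.
Then θ = mean/k = 4.22/0.879 = 4.8.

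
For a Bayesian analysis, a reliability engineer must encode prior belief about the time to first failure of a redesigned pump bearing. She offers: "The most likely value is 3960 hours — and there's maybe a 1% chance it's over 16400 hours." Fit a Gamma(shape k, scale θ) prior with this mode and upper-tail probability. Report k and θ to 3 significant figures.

Gamma(k,θ) with k>1 has mode (k−1)θ, so θ = 3960/(k−1).
Need P(X < 16400) = 0.99 with θ tied to k this way. Start at k = 2, θ = 3960: P(X<16400) ≈ 0.918.
Too low — raise k to concentrate. Iterating converges to k ≈ 3.05.
Then θ = 3960/(3.05−1) ≈ 1930.

k ≈ 3.05, θ ≈ 1930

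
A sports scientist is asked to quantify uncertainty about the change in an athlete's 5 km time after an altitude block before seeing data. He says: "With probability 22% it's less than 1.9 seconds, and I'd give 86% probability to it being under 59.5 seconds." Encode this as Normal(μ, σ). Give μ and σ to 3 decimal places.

μ = 25.910, σ = 31.093

The p-quantile of Normal(μ,σ) is μ + z_p·σ, with z_{0.22} = -0.7722 and z_{0.86} = 1.08.
Eliminate σ: μ = (z₂·x₁ − z₁·x₂)/(z₂ − z₁) = (1.08·1.9 − (-0.7722)·59.5)/1.853 = 25.910.
Then σ = (x₂ − x₁)/(z₂ − z₁) = (59.5 − 1.9)/1.853 = 31.093.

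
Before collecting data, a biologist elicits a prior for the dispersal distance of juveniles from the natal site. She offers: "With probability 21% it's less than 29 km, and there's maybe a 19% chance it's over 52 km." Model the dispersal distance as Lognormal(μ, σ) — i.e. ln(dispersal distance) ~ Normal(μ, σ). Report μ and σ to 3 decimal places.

If T ~ Lognormal(μ,σ) then ln T ~ Normal(μ,σ), so the p-quantile of ln T is μ + z_p·σ.
ln(29) = 3.367 and ln(52) = 3.951; z_{0.21} = -0.8064, z_{0.81} = 0.8779.
σ = (3.951 − 3.367)/(0.8779 − (-0.8064)) = 0.347.
μ = 3.367 − (-0.8064)·0.347 = 3.647.

μ ≈ 3.647, σ ≈ 0.347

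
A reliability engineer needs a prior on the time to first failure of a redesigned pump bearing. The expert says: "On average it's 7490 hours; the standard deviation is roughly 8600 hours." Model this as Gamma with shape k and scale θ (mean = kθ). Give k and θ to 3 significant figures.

For Gamma(k, scale θ): mean = kθ, variance = kθ², so CV = 1/√k.
CV = SD/mean = 8600/7490 = 1.148, hence k = 1/CV² = 0.759.
Then θ = mean/k = 7490/0.759 = 9870.

k ≈ 0.759, θ ≈ 9870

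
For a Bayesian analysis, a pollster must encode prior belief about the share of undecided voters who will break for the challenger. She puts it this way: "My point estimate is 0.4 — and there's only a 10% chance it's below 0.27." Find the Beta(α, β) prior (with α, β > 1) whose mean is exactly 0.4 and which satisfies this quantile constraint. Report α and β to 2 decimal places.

With mean 0.4 fixed, write α = 0.4s, β = 0.6s where s = α+β.
Need P(θ < 0.27) = 0.1 under Beta(0.4s, 0.6s). Normal approximation: (q−m)/√(m(1−m)/s) ≈ z_{0.1} = -1.28, so s ≈ 0.4·0.6·(-1.28)²/(0.27−0.4)² = 23.3.
At s = 23.3: P(θ<0.27) ≈ 0.094. Adjusting to match 0.1 gives s ≈ 22.21.
So α = 0.4·22.21 ≈ 8.88, β = 0.6·22.21 ≈ 13.33.

α ≈ 8.88, β ≈ 13.33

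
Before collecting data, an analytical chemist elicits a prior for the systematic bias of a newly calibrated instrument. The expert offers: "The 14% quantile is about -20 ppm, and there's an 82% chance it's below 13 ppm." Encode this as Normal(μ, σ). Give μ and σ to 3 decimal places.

The p-quantile of Normal(μ,σ) is μ + z_p·σ, with z_{0.14} = -1.08 and z_{0.82} = 0.9154.
Eliminate σ: μ = (z₂·x₁ − z₁·x₂)/(z₂ − z₁) = (0.9154·-20 − (-1.08)·13)/1.996 = -2.136.
Then σ = (x₂ − x₁)/(z₂ − z₁) = (13 − -20)/1.996 = 16.536.

μ = -2.136, σ = 16.536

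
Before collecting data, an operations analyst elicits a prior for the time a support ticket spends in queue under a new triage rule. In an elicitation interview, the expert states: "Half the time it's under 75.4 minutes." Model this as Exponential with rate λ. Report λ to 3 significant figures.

λ ≈ 0.00919

Exponential median = ln 2 / λ, so λ = ln 2 / 75.4 = 0.00919.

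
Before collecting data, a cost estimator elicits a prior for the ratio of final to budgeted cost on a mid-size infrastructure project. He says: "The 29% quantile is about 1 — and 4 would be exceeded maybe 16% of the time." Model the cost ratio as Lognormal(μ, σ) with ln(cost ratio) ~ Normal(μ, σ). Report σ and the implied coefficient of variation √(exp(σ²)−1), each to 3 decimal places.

If T ~ Lognormal(μ,σ) then ln T ~ Normal(μ,σ), so the p-quantile of ln T is μ + z_p·σ.
ln(1) = 0 and ln(4) = 1.386; z_{0.29} = -0.5534, z_{0.84} = 0.9945.
σ = (1.386 − 0)/(0.9945 − (-0.5534)) = 0.896.
μ = 0 − (-0.5534)·0.896 = 0.496.
CV = √(exp(σ²)−1) = √(exp(0.8022)−1) = 1.109.

σ ≈ 0.896, CV ≈ 1.109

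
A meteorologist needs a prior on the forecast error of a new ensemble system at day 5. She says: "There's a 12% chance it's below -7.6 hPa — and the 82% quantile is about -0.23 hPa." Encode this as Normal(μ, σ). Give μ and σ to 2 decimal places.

μ = -3.46, σ = 3.53

The p-quantile of Normal(μ,σ) is μ + z_p·σ, with z_{0.12} = -1.175 and z_{0.82} = 0.9154.
Eliminate σ: μ = (z₂·x₁ − z₁·x₂)/(z₂ − z₁) = (0.9154·-7.6 − (-1.175)·-0.23)/2.09 = -3.46.
Then σ = (x₂ − x₁)/(z₂ − z₁) = (-0.23 − -7.6)/2.09 = 3.53.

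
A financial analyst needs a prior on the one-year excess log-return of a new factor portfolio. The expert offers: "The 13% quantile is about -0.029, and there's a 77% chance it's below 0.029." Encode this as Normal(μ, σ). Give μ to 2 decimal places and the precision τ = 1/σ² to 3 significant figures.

The p-quantile of Normal(μ,σ) is μ + z_p·σ, with z_{0.13} = -1.126 and z_{0.77} = 0.7388.
Eliminate σ: μ = (z₂·x₁ − z₁·x₂)/(z₂ − z₁) = (0.7388·-0.029 − (-1.126)·0.029)/1.865 = 0.01.
Then σ = (x₂ − x₁)/(z₂ − z₁) = (0.029 − -0.029)/1.865 = 0.03.
Precision τ = 1/σ² = 1/0.0311² = 1030.

μ = 0.01, τ = 1030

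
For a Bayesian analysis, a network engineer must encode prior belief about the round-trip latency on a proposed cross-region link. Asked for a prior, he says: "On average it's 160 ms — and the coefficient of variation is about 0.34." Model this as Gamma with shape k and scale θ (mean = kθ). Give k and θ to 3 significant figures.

k ≈ 8.65, θ ≈ 18.5

For Gamma(k, scale θ): mean = kθ, variance = kθ², so CV = 1/√k.
CV = 0.34, hence k = 1/CV² = 8.65.
Then θ = mean/k = 160/8.65 = 18.5.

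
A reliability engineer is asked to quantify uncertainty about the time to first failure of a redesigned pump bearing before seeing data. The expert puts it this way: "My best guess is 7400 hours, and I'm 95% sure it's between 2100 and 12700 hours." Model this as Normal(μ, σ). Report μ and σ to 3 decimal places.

A symmetric 95% interval runs μ ± z·σ with z = 1.96.
Half-width = 5300, so σ = 5300/1.96 = 2704.131.
μ is the stated best guess, 7400.000.

μ = 7400.000, σ = 2704.131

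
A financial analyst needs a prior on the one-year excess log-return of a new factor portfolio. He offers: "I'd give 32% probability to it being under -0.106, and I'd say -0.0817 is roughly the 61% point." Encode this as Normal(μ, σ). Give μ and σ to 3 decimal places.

μ = -0.091, σ = 0.033

The p-quantile of Normal(μ,σ) is μ + z_p·σ, with z_{0.32} = -0.4677 and z_{0.61} = 0.2793.
Eliminate σ: μ = (z₂·x₁ − z₁·x₂)/(z₂ − z₁) = (0.2793·-0.106 − (-0.4677)·-0.0817)/0.747 = -0.091.
Then σ = (x₂ − x₁)/(z₂ − z₁) = (-0.0817 − -0.106)/0.747 = 0.033.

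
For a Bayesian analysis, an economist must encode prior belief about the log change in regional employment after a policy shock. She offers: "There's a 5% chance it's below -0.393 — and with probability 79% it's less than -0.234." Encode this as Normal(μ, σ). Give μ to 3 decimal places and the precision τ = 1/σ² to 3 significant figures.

μ = -0.286, τ = 238

The p-quantile of Normal(μ,σ) is μ + z_p·σ, with z_{0.05} = -1.645 and z_{0.79} = 0.8064.
Eliminate σ: μ = (z₂·x₁ − z₁·x₂)/(z₂ − z₁) = (0.8064·-0.393 − (-1.645)·-0.234)/2.451 = -0.286.
Then σ = (x₂ − x₁)/(z₂ − z₁) = (-0.234 − -0.393)/2.451 = 0.065.
Precision τ = 1/σ² = 1/0.06486² = 238.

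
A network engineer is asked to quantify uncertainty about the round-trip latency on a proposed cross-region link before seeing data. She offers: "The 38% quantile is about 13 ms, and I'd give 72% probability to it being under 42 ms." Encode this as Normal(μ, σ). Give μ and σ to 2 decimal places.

μ = 22.97, σ = 32.65

The p-quantile of Normal(μ,σ) is μ + z_p·σ, with z_{0.38} = -0.3055 and z_{0.72} = 0.5828.
Eliminate σ: μ = (z₂·x₁ − z₁·x₂)/(z₂ − z₁) = (0.5828·13 − (-0.3055)·42)/0.8883 = 22.97.
Then σ = (x₂ − x₁)/(z₂ − z₁) = (42 − 13)/0.8883 = 32.65.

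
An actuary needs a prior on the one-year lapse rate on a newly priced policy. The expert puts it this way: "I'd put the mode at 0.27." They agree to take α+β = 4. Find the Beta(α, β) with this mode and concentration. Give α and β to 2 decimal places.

For α,β > 1 the Beta mode is (α−1)/(α+β−2). With α+β = 4, the mode is (α−1)/2.
Set (α−1)/2 = 0.27 → α = 1 + 0.27·2 = 1.54.
β = 4 − α = 2.46.

α = 1.54, β = 2.46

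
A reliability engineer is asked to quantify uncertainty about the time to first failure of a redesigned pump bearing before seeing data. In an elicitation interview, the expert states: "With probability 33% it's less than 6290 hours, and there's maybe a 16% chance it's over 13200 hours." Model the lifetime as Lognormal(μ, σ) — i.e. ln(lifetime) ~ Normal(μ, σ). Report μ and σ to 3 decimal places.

If T ~ Lognormal(μ,σ) then ln T ~ Normal(μ,σ), so the p-quantile of ln T is μ + z_p·σ.
ln(6290) = 8.747 and ln(13200) = 9.488; z_{0.33} = -0.4399, z_{0.84} = 0.9945.
σ = (9.488 − 8.747)/(0.9945 − (-0.4399)) = 0.517.
μ = 8.747 − (-0.4399)·0.517 = 8.974.

μ ≈ 8.974, σ ≈ 0.517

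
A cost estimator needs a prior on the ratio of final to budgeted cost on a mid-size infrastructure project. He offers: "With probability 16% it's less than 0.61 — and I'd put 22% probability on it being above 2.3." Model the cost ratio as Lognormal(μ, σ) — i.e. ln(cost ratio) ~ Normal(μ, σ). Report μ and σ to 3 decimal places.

If T ~ Lognormal(μ,σ) then ln T ~ Normal(μ,σ), so the p-quantile of ln T is μ + z_p·σ.
ln(0.61) = -0.4943 and ln(2.3) = 0.8329; z_{0.16} = -0.9945, z_{0.78} = 0.7722.
σ = (0.8329 − -0.4943)/(0.7722 − (-0.9945)) = 0.751.
μ = -0.4943 − (-0.9945)·0.751 = 0.253.

μ ≈ 0.253, σ ≈ 0.751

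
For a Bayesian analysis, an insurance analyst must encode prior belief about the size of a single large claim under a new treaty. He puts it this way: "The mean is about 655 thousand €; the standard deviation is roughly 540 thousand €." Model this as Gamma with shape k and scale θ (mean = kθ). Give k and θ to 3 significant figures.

For Gamma(k, scale θ): mean = kθ, variance = kθ², so CV = 1/√k.
CV = SD/mean = 540/655 = 0.8244, hence k = 1/CV² = 1.47.
Then θ = mean/k = 655/1.47 = 445.

k ≈ 1.47, θ ≈ 445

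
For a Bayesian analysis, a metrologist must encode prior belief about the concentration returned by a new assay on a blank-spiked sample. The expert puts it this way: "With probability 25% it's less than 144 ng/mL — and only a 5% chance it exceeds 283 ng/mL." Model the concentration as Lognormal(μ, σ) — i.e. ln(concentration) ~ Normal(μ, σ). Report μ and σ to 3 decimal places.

If T ~ Lognormal(μ,σ) then ln T ~ Normal(μ,σ), so the p-quantile of ln T is μ + z_p·σ.
ln(144) = 4.97 and ln(283) = 5.645; z_{0.25} = -0.6745, z_{0.95} = 1.645.
σ = (5.645 − 4.97)/(1.645 − (-0.6745)) = 0.291.
μ = 4.97 − (-0.6745)·0.291 = 5.166.

μ ≈ 5.166, σ ≈ 0.291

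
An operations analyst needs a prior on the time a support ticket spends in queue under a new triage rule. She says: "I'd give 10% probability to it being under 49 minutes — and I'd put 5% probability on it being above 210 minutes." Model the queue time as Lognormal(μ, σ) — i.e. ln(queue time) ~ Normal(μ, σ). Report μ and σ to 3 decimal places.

μ ≈ 4.529, σ ≈ 0.497

If T ~ Lognormal(μ,σ) then ln T ~ Normal(μ,σ), so the p-quantile of ln T is μ + z_p·σ.
ln(49) = 3.892 and ln(210) = 5.347; z_{0.1} = -1.282, z_{0.95} = 1.645.
σ = (5.347 − 3.892)/(1.645 − (-1.282)) = 0.497.
μ = 3.892 − (-1.282)·0.497 = 4.529.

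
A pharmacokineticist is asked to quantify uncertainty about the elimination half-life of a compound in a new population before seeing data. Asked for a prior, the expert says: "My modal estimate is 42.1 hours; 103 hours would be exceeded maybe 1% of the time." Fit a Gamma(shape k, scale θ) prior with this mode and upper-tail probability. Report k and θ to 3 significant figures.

Gamma(k,θ) with k>1 has mode (k−1)θ, so θ = 42.1/(k−1).
Need P(X < 103) = 0.99 with θ tied to k this way. Start at k = 2, θ = 42.1: P(X<103) ≈ 0.702.
Too low — raise k to concentrate. Iterating converges to k ≈ 6.89.
Then θ = 42.1/(6.89−1) ≈ 7.15.

k ≈ 6.89, θ ≈ 7.15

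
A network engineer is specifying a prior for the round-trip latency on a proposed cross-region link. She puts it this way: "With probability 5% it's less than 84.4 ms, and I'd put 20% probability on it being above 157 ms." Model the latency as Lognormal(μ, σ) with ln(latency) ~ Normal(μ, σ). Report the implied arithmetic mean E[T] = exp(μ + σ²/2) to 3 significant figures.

E[T] ≈ 131 ms

If T ~ Lognormal(μ,σ) then ln T ~ Normal(μ,σ), so the p-quantile of ln T is μ + z_p·σ.
ln(84.4) = 4.436 and ln(157) = 5.056; z_{0.05} = -1.645, z_{0.8} = 0.8416.
σ = (5.056 − 4.436)/(0.8416 − (-1.645)) = 0.250.
μ = 4.436 − (-1.645)·0.250 = 4.846.
E[T] = exp(μ + σ²/2) = exp(4.846 + 0.0312) = 131 ms.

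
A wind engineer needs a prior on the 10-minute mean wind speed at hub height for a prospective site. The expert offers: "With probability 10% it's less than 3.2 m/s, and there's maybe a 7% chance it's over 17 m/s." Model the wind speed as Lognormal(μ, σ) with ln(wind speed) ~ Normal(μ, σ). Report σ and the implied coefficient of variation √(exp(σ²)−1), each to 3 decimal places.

σ ≈ 0.606, CV ≈ 0.666

If T ~ Lognormal(μ,σ) then ln T ~ Normal(μ,σ), so the p-quantile of ln T is μ + z_p·σ.
ln(3.2) = 1.163 and ln(17) = 2.833; z_{0.1} = -1.282, z_{0.93} = 1.476.
σ = (2.833 − 1.163)/(1.476 − (-1.282)) = 0.606.
μ = 1.163 − (-1.282)·0.606 = 1.939.
CV = √(exp(σ²)−1) = √(exp(0.3668)−1) = 0.666.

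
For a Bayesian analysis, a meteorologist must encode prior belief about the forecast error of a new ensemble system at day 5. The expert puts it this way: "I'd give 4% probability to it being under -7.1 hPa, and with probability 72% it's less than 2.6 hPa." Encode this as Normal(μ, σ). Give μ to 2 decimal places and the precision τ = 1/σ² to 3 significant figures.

μ = 0.18, τ = 0.0579

For Normal(μ,σ), the p-quantile is μ + z_p·σ. Here z_{0.04} = -1.751, z_{0.72} = 0.5828.
So -7.1 = μ − 1.751σ and 2.6 = μ + 0.5828σ.
Subtracting: σ = (2.6 − -7.1)/(0.5828 − (-1.751)) = 4.16.
Then μ = -7.1 − (-1.751)·4.16 = 0.18.
Precision τ = 1/σ² = 1/4.157² = 0.0579.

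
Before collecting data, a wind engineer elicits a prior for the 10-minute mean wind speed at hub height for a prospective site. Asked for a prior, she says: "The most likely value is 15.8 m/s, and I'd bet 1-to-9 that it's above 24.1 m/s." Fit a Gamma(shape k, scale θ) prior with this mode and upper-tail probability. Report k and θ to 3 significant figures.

Gamma(k,θ) with k>1 has mode (k−1)θ, so θ = 15.8/(k−1).
Need P(X < 24.1) = 0.9 with θ tied to k this way. Start at k = 2, θ = 15.8: P(X<24.1) ≈ 0.451.
Too low — raise k to concentrate. Iterating converges to k ≈ 11.5.
Then θ = 15.8/(11.5−1) ≈ 1.51.

k ≈ 11.5, θ ≈ 1.51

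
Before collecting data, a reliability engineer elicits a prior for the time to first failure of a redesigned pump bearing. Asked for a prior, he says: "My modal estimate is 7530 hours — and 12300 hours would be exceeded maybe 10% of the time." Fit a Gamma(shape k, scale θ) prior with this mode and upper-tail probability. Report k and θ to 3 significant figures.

k ≈ 8.82, θ ≈ 962

Gamma(k,θ) with k>1 has mode (k−1)θ, so θ = 7530/(k−1).
Need P(X < 12300) = 0.9 with θ tied to k this way. Start at k = 2, θ = 7530: P(X<12300) ≈ 0.486.
Too low — raise k to concentrate. Iterating converges to k ≈ 8.82.
Then θ = 7530/(8.82−1) ≈ 962.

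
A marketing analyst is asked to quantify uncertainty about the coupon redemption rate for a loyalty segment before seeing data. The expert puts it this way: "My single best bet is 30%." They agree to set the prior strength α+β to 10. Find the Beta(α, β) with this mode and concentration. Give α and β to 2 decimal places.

α = 3.40, β = 6.60

For α,β > 1 the Beta mode is (α−1)/(α+β−2). With α+β = 10, the mode is (α−1)/8.
Set (α−1)/8 = 0.3 → α = 1 + 0.3·8 = 3.40.
β = 10 − α = 6.60.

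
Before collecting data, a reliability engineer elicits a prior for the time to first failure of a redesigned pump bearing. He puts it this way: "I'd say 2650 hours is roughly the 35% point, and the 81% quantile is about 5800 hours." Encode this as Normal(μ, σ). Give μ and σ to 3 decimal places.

μ = 3610.848, σ = 2493.634

The p-quantile of Normal(μ,σ) is μ + z_p·σ, with z_{0.35} = -0.3853 and z_{0.81} = 0.8779.
Eliminate σ: μ = (z₂·x₁ − z₁·x₂)/(z₂ − z₁) = (0.8779·2650 − (-0.3853)·5800)/1.263 = 3610.848.
Then σ = (x₂ − x₁)/(z₂ − z₁) = (5800 − 2650)/1.263 = 2493.634.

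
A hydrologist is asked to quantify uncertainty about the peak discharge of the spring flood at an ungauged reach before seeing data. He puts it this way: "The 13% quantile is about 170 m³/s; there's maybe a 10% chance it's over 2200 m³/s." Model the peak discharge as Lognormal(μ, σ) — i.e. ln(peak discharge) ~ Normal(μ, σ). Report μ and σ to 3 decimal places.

If T ~ Lognormal(μ,σ) then ln T ~ Normal(μ,σ), so the p-quantile of ln T is μ + z_p·σ.
ln(170) = 5.136 and ln(2200) = 7.696; z_{0.13} = -1.126, z_{0.9} = 1.282.
σ = (7.696 − 5.136)/(1.282 − (-1.126)) = 1.063.
μ = 5.136 − (-1.126)·1.063 = 6.334.

μ ≈ 6.334, σ ≈ 1.063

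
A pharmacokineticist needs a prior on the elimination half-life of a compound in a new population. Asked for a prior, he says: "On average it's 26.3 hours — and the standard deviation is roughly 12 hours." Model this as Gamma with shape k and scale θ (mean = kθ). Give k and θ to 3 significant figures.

k ≈ 4.8, θ ≈ 5.48

For Gamma(k, scale θ): mean = kθ, variance = kθ², so CV = 1/√k.
CV = SD/mean = 12/26.3 = 0.4563, hence k = 1/CV² = 4.8.
Then θ = mean/k = 26.3/4.8 = 5.48.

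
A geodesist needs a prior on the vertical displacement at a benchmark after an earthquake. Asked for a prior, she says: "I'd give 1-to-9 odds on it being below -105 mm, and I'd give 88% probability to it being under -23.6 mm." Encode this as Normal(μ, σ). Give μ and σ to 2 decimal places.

μ = -62.53, σ = 33.14

The p-quantile of Normal(μ,σ) is μ + z_p·σ, with z_{0.1} = -1.282 and z_{0.88} = 1.175.
Eliminate σ: μ = (z₂·x₁ − z₁·x₂)/(z₂ − z₁) = (1.175·-105 − (-1.282)·-23.6)/2.457 = -62.53.
Then σ = (x₂ − x₁)/(z₂ − z₁) = (-23.6 − -105)/2.457 = 33.14.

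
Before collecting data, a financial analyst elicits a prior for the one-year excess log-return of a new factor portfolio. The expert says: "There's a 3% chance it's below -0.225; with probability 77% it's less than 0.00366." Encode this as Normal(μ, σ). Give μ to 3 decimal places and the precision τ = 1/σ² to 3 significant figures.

μ = -0.061, τ = 131

The p-quantile of Normal(μ,σ) is μ + z_p·σ, with z_{0.03} = -1.881 and z_{0.77} = 0.7388.
Eliminate σ: μ = (z₂·x₁ − z₁·x₂)/(z₂ − z₁) = (0.7388·-0.225 − (-1.881)·0.00366)/2.62 = -0.061.
Then σ = (x₂ − x₁)/(z₂ − z₁) = (0.00366 − -0.225)/2.62 = 0.087.
Precision τ = 1/σ² = 1/0.08729² = 131.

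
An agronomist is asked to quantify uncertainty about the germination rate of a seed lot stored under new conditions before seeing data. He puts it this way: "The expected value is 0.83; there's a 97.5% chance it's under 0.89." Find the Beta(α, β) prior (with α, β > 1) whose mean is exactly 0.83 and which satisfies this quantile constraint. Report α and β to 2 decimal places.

With mean 0.83 fixed, write α = 0.83s, β = 0.17s where s = α+β.
Need P(θ < 0.89) = 0.975 under Beta(0.83s, 0.17s). Normal approximation: (q−m)/√(m(1−m)/s) ≈ z_{0.975} = 1.96, so s ≈ 0.83·0.17·(1.96)²/(0.89−0.83)² = 150.6.
At s = 150.6: P(θ<0.89) ≈ 0.984. Adjusting to match 0.975 gives s ≈ 126.59.
So α = 0.83·126.59 ≈ 105.07, β = 0.17·126.59 ≈ 21.52.

α ≈ 105.07, β ≈ 21.52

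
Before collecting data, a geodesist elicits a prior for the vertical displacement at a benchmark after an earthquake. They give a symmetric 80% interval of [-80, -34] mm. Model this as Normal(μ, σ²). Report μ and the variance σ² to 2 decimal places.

A symmetric 80% interval runs μ ± z·σ with z = 1.282.
Half-width = 23, so σ = 23/1.282 = 17.947 and σ² = 322.09.
μ is the interval midpoint, -57.00.

μ = -57.00, σ² = 322.09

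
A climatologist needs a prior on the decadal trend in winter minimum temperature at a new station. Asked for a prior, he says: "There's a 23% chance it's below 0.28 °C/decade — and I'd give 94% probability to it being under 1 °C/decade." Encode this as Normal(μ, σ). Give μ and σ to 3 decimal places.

For Normal(μ,σ), the p-quantile is μ + z_p·σ. Here z_{0.23} = -0.7388, z_{0.94} = 1.555.
So 0.28 = μ − 0.7388σ and 1 = μ + 1.555σ.
Subtracting: σ = (1 − 0.28)/(1.555 − (-0.7388)) = 0.314.
Then μ = 0.28 − (-0.7388)·0.314 = 0.512.

μ = 0.512, σ = 0.314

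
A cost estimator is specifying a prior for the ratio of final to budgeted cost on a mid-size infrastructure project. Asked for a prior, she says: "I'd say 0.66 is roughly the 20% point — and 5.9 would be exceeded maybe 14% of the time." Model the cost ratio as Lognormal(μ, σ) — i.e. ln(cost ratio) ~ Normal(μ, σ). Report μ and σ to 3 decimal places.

If T ~ Lognormal(μ,σ) then ln T ~ Normal(μ,σ), so the p-quantile of ln T is μ + z_p·σ.
ln(0.66) = -0.4155 and ln(5.9) = 1.775; z_{0.2} = -0.8416, z_{0.86} = 1.08.
σ = (1.775 − -0.4155)/(1.08 − (-0.8416)) = 1.140.
μ = -0.4155 − (-0.8416)·1.140 = 0.544.

μ ≈ 0.544, σ ≈ 1.140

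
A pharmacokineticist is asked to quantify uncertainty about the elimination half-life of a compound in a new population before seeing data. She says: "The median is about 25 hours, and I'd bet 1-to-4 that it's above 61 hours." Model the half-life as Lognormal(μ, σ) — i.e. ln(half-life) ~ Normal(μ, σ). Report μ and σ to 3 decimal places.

If T ~ Lognormal(μ,σ) then ln T ~ Normal(μ,σ), so the p-quantile of ln T is μ + z_p·σ.
ln(25) = 3.219 and ln(61) = 4.111; z_{0.5} = 0, z_{0.8} = 0.8416.
σ = (4.111 − 3.219)/(0.8416 − (0)) = 1.060.
μ = 3.219 − (0)·1.060 = 3.219.

μ ≈ 3.219, σ ≈ 1.060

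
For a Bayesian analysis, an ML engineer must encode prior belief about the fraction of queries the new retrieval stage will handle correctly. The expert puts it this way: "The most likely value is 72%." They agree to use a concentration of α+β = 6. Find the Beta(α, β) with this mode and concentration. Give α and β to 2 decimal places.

For α,β > 1 the Beta mode is (α−1)/(α+β−2). With α+β = 6, the mode is (α−1)/4.
Set (α−1)/4 = 0.72 → α = 1 + 0.72·4 = 3.88.
β = 6 − α = 2.12.

α = 3.88, β = 2.12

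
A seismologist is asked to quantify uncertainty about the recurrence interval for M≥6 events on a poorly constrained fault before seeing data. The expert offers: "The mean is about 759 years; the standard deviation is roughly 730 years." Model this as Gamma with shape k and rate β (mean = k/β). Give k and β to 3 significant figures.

k ≈ 1.08, β ≈ 0.00142

For Gamma(k, rate β): mean = k/β, variance = k/β², so CV = 1/√k.
CV = SD/mean = 730/759 = 0.9618, hence k = 1/CV² = 1.08.
Then β = k/mean = 1.08/759 = 0.00142.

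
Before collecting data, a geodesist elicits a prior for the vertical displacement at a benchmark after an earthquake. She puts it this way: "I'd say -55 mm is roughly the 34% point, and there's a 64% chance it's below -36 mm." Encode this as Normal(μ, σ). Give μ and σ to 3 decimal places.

For Normal(μ,σ), the p-quantile is μ + z_p·σ. Here z_{0.34} = -0.4125, z_{0.64} = 0.3585.
So -55 = μ − 0.4125σ and -36 = μ + 0.3585σ.
Subtracting: σ = (-36 − -55)/(0.3585 − (-0.4125)) = 24.646.
Then μ = -55 − (-0.4125)·24.646 = -44.835.

μ = -44.835, σ = 24.646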